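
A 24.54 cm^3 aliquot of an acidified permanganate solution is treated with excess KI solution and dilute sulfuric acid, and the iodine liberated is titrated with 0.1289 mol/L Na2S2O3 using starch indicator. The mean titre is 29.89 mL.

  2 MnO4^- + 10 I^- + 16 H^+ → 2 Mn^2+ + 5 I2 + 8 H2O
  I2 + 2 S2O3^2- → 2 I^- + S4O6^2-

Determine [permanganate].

0.03140 mol/L

n(S2O3^2-) = 0.02989 × 0.1289 = 3.853 × 10^-3 mol
n(I2) = n(S2O3^2-)/2 = 1.926 × 10^-3 mol
From the 2:5 ratio, n(MnO4^-) in the aliquot = 2/5 × 1.926 × 10^-3 = 7.706 × 10^-4 mol
[MnO4^-] = 7.706 × 10^-4 / 0.02454 = 0.03140 mol/L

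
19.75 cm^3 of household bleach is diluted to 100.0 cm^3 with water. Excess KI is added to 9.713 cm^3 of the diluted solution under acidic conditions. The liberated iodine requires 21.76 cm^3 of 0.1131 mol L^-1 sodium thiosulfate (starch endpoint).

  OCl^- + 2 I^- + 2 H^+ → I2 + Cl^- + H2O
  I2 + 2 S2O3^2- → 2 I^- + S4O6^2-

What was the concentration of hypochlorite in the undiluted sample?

n(S2O3^2-) = 0.02176 × 0.1131 = 2.461 × 10^-3 mol
n(I2) = n(S2O3^2-)/2 = 1.231 × 10^-3 mol
n(OCl^-) in the aliquot = 1.231 × 10^-3 mol (1:1 ratio)
[OCl^-]_dilute = 1.231 × 10^-3 / 0.009713 = 0.1267 mol/L
[OCl^-]_original = 0.1267 × 100.0/19.75 = 0.6415 mol/L

0.6415 mol/L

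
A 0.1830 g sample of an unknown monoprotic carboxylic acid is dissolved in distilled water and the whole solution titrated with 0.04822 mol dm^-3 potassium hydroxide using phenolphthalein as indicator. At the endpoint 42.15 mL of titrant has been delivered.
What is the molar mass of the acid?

n(KOH) = 0.04215 L × 0.04822 mol/L = 2.032 × 10^-3 mol
n(HA) = 2.032 × 10^-3 mol (1:1 ratio)
M = m / n = 0.1830 g / 2.032 × 10^-3 mol = 90.04 g/mol

90.04 g/mol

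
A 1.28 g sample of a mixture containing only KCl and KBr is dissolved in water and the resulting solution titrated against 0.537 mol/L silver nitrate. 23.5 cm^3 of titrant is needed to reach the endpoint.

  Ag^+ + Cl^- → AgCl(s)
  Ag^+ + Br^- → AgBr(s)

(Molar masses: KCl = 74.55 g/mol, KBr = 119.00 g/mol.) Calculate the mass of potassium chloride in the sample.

n(AgNO3) = 0.0235 × 0.537 = 0.0126 mol
Let x = n(KCl), y = n(KBr).
Titrant: 1x + 1y = 0.0126;  mass: 74.55x + 119.00y = 1.28
Solving, x = 4.99 × 10^-3 mol, y = 7.63 × 10^-3 mol
mass of KCl = 4.99 × 10^-3 × 74.55 = 0.372 g

0.372 g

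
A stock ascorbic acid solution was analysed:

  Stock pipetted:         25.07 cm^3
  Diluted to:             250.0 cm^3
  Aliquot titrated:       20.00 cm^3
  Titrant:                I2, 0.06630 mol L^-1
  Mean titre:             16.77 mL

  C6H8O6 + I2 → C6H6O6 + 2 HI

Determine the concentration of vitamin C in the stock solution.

0.5544 mol/L

n(I2) = 0.01677 × 0.06630 = 1.112 × 10^-3 mol
n(C6H8O6) in the aliquot = 1.112 × 10^-3 mol (1:1 ratio)
[C6H8O6]_dilute = 1.112 × 10^-3 / 0.02000 = 0.05559 mol/L
Dilution factor = 250.0 / 25.07 = 9.972
[C6H8O6]_stock = 0.05559 × 9.972 = 0.5544 mol/L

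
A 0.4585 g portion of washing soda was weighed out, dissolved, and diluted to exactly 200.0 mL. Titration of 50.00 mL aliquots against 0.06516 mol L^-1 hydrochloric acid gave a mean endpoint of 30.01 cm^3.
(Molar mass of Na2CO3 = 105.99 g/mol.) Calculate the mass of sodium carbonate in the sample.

Na2CO3 + 2 HCl → 2 NaCl + H2O + CO2
n(HCl) per titration = 0.03001 × 0.06516 = 1.955 × 10^-3 mol
From the 1:2 ratio, n(Na2CO3) in each aliquot = 1/2 × 1.955 × 10^-3 = 9.777 × 10^-4 mol
n(Na2CO3) in the whole flask = 9.777 × 10^-4 × 200.0/50.00 = 3.911 × 10^-3 mol
mass of Na2CO3 = 3.911 × 10^-3 × 105.99 = 0.4145 g

0.4145 g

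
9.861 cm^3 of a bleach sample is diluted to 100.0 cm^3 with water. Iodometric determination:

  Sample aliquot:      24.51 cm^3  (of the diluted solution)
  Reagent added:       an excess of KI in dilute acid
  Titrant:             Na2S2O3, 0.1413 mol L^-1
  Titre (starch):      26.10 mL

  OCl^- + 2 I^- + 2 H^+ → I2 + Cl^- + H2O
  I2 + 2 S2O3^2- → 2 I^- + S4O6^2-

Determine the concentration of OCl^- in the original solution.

0.7629 mol/L

n(S2O3^2-) = 0.02610 × 0.1413 = 3.688 × 10^-3 mol
n(I2) = n(S2O3^2-)/2 = 1.844 × 10^-3 mol
n(OCl^-) in the aliquot = 1.844 × 10^-3 mol (1:1 ratio)
[OCl^-]_dilute = 1.844 × 10^-3 / 0.02451 = 0.07523 mol/L
[OCl^-]_original = 0.07523 × 100.0/9.861 = 0.7629 mol/L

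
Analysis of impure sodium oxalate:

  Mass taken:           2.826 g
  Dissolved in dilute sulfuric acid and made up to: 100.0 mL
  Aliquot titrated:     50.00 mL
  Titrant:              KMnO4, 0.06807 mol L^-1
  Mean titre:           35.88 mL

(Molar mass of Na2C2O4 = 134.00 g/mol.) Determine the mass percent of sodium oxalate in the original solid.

2 MnO4^- + 5 C2O4^2- + 16 H^+ → 2 Mn^2+ + 10 CO2 + 8 H2O
n(KMnO4) per titration = 0.03588 × 0.06807 = 2.442 × 10^-3 mol
From the 5:2 ratio, n(Na2C2O4) in each aliquot = 5/2 × 2.442 × 10^-3 = 6.106 × 10^-3 mol
n(Na2C2O4) in the whole flask = 6.106 × 10^-3 × 100.0/50.00 = 0.01221 mol
mass of Na2C2O4 = 0.01221 × 134.00 = 1.636 g
% Na2C2O4 = 1.636 / 2.826 × 100 = 57.90 %

57.90 %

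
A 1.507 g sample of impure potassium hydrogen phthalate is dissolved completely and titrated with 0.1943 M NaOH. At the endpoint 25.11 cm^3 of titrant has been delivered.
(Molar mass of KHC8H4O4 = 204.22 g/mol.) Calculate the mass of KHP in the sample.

0.9964 g

KHC8H4O4 + NaOH → KNaC8H4O4 + H2O
n(NaOH) = 0.02511 L × 0.1943 mol/L = 4.879 × 10^-3 mol
n(KHC8H4O4) = 4.879 × 10^-3 mol (1:1 ratio)
mass of KHC8H4O4 = 4.879 × 10^-3 × 204.22 g/mol = 0.9964 g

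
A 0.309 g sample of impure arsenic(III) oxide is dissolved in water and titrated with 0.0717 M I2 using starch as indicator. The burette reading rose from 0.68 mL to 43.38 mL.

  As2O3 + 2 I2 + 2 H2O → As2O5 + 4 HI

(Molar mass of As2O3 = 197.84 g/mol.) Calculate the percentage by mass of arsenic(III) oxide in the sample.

98.0 %

n(I2) = 0.0427 L × 0.0717 mol/L = 3.06 × 10^-3 mol
From the 1:2 ratio, n(As2O3) = 1/2 × 3.06 × 10^-3 = 1.53 × 10^-3 mol
mass of As2O3 = 1.53 × 10^-3 × 197.84 g/mol = 0.303 g
% As2O3 = 0.303 / 0.309 × 100 = 98.0 %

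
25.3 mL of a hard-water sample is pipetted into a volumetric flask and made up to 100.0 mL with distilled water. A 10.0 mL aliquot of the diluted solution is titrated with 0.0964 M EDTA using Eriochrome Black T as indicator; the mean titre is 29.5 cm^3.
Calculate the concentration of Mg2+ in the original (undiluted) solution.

1.12 M

Mg^2+ + EDTA^4- → [Mg(EDTA)]^2-
n(EDTA) = 0.0295 × 0.0964 = 2.84 × 10^-3 mol
n(Mg2+) in the aliquot = 2.84 × 10^-3 mol (1:1 ratio)
[Mg2+]_dilute = 2.84 × 10^-3 / 0.0100 = 0.284 mol/L
Dilution factor = 100.0 / 25.3 = 3.953
[Mg2+]_stock = 0.284 × 3.953 = 1.12 mol/L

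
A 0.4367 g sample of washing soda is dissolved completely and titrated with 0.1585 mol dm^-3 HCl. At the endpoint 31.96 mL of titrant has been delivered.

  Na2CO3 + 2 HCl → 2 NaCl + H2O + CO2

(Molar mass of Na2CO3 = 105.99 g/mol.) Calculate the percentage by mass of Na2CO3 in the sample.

61.47 %

n(HCl) = 0.03196 L × 0.1585 mol/L = 5.066 × 10^-3 mol
From the 1:2 ratio, n(Na2CO3) = 1/2 × 5.066 × 10^-3 = 2.533 × 10^-3 mol
mass of Na2CO3 = 2.533 × 10^-3 × 105.99 g/mol = 0.2685 g
% Na2CO3 = 0.2685 / 0.4367 × 100 = 61.47 %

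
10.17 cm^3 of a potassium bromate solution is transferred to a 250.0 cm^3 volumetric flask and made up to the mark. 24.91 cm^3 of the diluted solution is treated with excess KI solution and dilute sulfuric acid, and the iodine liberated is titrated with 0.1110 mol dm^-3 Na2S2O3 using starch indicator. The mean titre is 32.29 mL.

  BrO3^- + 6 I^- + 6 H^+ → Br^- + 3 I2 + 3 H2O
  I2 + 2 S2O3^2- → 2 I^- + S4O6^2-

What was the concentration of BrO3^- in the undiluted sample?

n(S2O3^2-) = 0.03229 × 0.1110 = 3.584 × 10^-3 mol
n(I2) = n(S2O3^2-)/2 = 1.792 × 10^-3 mol
From the 1:3 ratio, n(BrO3^-) in the aliquot = 1/3 × 1.792 × 10^-3 = 5.974 × 10^-4 mol
[BrO3^-]_dilute = 5.974 × 10^-4 / 0.02491 = 0.02398 mol/L
[BrO3^-]_original = 0.02398 × 250.0/10.17 = 0.5895 mol/L

0.5895 mol/L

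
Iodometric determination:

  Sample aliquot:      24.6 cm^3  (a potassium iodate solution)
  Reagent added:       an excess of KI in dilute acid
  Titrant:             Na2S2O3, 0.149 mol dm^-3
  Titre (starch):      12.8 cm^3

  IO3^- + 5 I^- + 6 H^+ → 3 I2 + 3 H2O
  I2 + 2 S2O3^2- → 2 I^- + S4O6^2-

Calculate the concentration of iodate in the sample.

0.0129 mol/L

n(S2O3^2-) = 0.0128 × 0.149 = 1.91 × 10^-3 mol
n(I2) = n(S2O3^2-)/2 = 9.54 × 10^-4 mol
From the 1:3 ratio, n(IO3^-) in the aliquot = 1/3 × 9.54 × 10^-4 = 3.18 × 10^-4 mol
[IO3^-] = 3.18 × 10^-4 / 0.0246 = 0.0129 mol/L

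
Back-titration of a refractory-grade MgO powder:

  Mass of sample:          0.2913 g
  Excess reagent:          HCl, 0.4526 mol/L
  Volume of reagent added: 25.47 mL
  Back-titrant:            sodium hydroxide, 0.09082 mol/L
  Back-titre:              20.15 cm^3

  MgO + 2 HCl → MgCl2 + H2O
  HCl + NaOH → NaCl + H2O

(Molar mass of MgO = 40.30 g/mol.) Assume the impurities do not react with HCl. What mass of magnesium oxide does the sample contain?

0.1954 g

n(HCl) added = 0.02547 × 0.4526 = 0.01153 mol
n(NaOH) used in back-titration = 0.02015 × 0.09082 = 1.830 × 10^-3 mol
n(HCl) left over = 1.830 × 10^-3 mol (1:1 ratio)
n(HCl) consumed by analyte = 0.01153 − 1.830 × 10^-3 = 9.698 × 10^-3 mol
From the 1:2 ratio, n(MgO) = 1/2 × 9.698 × 10^-3 = 4.849 × 10^-3 mol
mass of MgO = 4.849 × 10^-3 × 40.30 = 0.1954 g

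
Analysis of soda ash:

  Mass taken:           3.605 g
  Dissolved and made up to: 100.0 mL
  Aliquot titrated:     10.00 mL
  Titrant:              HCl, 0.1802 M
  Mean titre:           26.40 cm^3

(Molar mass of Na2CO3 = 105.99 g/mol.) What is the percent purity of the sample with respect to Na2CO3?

69.93 %

Na2CO3 + 2 HCl → 2 NaCl + H2O + CO2
n(HCl) per titration = 0.02640 × 0.1802 = 4.757 × 10^-3 mol
From the 1:2 ratio, n(Na2CO3) in each aliquot = 1/2 × 4.757 × 10^-3 = 2.379 × 10^-3 mol
n(Na2CO3) in the whole flask = 2.379 × 10^-3 × 100.0/10.00 = 0.02379 mol
mass of Na2CO3 = 0.02379 × 105.99 = 2.521 g
% Na2CO3 = 2.521 / 3.605 × 100 = 69.93 %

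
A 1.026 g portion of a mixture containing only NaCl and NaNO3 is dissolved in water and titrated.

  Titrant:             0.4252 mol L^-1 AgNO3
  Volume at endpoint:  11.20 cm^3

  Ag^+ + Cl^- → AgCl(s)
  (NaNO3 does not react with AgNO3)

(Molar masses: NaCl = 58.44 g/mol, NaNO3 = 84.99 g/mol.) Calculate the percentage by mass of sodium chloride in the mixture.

n(AgNO3) = 0.01120 × 0.4252 = 4.762 × 10^-3 mol
Let x = n(NaCl), y = n(NaNO3).
Titrant: 1x = 4.762 × 10^-3;  mass: 58.44x + 84.99y = 1.026
Solving, x = 4.762 × 10^-3 mol, y = 8.797 × 10^-3 mol
mass of NaCl = 4.762 × 10^-3 × 58.44 = 0.2783 g
% NaCl = 0.2783 / 1.026 × 100 = 27.13 %

27.13 %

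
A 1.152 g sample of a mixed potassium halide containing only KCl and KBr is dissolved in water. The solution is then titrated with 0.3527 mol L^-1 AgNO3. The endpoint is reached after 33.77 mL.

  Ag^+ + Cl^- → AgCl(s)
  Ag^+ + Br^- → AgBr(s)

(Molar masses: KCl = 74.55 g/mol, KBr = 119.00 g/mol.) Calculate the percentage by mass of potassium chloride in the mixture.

38.63 %

n(AgNO3) = 0.03377 × 0.3527 = 0.01191 mol
Let x = n(KCl), y = n(KBr).
Titrant: 1x + 1y = 0.01191;  mass: 74.55x + 119.00y = 1.152
Solving, x = 5.970 × 10^-3 mol, y = 5.941 × 10^-3 mol
mass of KCl = 5.970 × 10^-3 × 74.55 = 0.4451 g
% KCl = 0.4451 / 1.152 × 100 = 38.63 %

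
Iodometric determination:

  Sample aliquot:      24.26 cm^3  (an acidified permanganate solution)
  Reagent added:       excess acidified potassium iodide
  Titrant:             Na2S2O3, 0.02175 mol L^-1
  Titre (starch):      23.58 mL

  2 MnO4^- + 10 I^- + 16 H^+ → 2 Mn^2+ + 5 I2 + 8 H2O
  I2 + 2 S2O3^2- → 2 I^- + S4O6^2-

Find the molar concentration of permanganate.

0.004228 mol/L

n(S2O3^2-) = 0.02358 × 0.02175 = 5.129 × 10^-4 mol
n(I2) = n(S2O3^2-)/2 = 2.564 × 10^-4 mol
From the 2:5 ratio, n(MnO4^-) in the aliquot = 2/5 × 2.564 × 10^-4 = 1.026 × 10^-4 mol
[MnO4^-] = 1.026 × 10^-4 / 0.02426 = 0.004228 mol/L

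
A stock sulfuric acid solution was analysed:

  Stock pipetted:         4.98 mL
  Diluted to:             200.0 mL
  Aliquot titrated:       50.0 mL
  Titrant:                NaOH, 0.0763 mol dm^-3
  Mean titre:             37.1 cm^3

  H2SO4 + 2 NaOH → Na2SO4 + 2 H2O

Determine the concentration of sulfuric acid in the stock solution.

1.14 mol/L

n(NaOH) = 0.0371 × 0.0763 = 2.83 × 10^-3 mol
From the 1:2 ratio, n(H2SO4) in the aliquot = 1/2 × 2.83 × 10^-3 = 1.42 × 10^-3 mol
[H2SO4]_dilute = 1.42 × 10^-3 / 0.0500 = 0.0283 mol/L
Dilution factor = 200.0 / 4.98 = 40.16
[H2SO4]_stock = 0.0283 × 40.16 = 1.14 mol/L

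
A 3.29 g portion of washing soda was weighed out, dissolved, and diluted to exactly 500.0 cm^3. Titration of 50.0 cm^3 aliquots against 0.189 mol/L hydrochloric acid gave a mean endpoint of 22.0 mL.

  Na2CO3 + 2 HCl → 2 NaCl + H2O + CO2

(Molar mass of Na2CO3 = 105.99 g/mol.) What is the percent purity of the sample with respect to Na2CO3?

n(HCl) per titration = 0.0220 × 0.189 = 4.16 × 10^-3 mol
From the 1:2 ratio, n(Na2CO3) in each aliquot = 1/2 × 4.16 × 10^-3 = 2.08 × 10^-3 mol
n(Na2CO3) in the whole flask = 2.08 × 10^-3 × 500.0/50.0 = 0.0208 mol
mass of Na2CO3 = 0.0208 × 105.99 = 2.20 g
% Na2CO3 = 2.20 / 3.29 × 100 = 67.0 %

67.0 %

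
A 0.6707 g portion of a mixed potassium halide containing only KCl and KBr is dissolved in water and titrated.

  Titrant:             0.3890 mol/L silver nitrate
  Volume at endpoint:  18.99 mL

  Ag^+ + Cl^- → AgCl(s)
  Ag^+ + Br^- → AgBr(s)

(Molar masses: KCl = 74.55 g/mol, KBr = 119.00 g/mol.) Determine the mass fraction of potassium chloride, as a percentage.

52.10 %

n(AgNO3) = 0.01899 × 0.3890 = 7.387 × 10^-3 mol
Let x = n(KCl), y = n(KBr).
Titrant: 1x + 1y = 7.387 × 10^-3;  mass: 74.55x + 119.00y = 0.6707
Solving, x = 4.688 × 10^-3 mol, y = 2.699 × 10^-3 mol
mass of KCl = 4.688 × 10^-3 × 74.55 = 0.3495 g
% KCl = 0.3495 / 0.6707 × 100 = 52.10 %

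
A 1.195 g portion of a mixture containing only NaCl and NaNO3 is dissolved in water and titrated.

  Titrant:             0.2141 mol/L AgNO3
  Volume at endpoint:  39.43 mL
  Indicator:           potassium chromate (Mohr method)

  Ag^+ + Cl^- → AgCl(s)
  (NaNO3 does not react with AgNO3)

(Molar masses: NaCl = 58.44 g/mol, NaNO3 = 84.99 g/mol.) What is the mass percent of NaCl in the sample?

41.28 %

n(AgNO3) = 0.03943 × 0.2141 = 8.442 × 10^-3 mol
Let x = n(NaCl), y = n(NaNO3).
Titrant: 1x = 8.442 × 10^-3;  mass: 58.44x + 84.99y = 1.195
Solving, x = 8.442 × 10^-3 mol, y = 8.256 × 10^-3 mol
mass of NaCl = 8.442 × 10^-3 × 58.44 = 0.4933 g
% NaCl = 0.4933 / 1.195 × 100 = 41.28 %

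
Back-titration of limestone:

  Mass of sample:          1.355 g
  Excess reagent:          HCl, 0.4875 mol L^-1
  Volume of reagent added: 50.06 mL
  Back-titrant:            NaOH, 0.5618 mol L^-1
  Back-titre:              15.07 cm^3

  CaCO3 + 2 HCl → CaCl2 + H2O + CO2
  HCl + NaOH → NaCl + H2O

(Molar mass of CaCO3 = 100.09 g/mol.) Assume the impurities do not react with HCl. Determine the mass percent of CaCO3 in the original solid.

n(HCl) added = 0.05006 × 0.4875 = 0.02440 mol
n(NaOH) used in back-titration = 0.01507 × 0.5618 = 8.466 × 10^-3 mol
n(HCl) left over = 8.466 × 10^-3 mol (1:1 ratio)
n(HCl) consumed by analyte = 0.02440 − 8.466 × 10^-3 = 0.01594 mol
From the 1:2 ratio, n(CaCO3) = 1/2 × 0.01594 = 7.969 × 10^-3 mol
mass of CaCO3 = 7.969 × 10^-3 × 100.09 = 0.7976 g
% CaCO3 = 0.7976 / 1.355 × 100 = 58.86 %

58.86 %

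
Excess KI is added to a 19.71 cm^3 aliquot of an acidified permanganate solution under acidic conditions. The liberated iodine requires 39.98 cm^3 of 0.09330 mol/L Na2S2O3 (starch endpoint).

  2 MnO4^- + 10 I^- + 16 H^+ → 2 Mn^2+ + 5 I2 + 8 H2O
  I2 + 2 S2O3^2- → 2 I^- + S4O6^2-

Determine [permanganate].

0.03785 mol/L

n(S2O3^2-) = 0.03998 × 0.09330 = 3.730 × 10^-3 mol
n(I2) = n(S2O3^2-)/2 = 1.865 × 10^-3 mol
From the 2:5 ratio, n(MnO4^-) in the aliquot = 2/5 × 1.865 × 10^-3 = 7.460 × 10^-4 mol
[MnO4^-] = 7.460 × 10^-4 / 0.01971 = 0.03785 mol/L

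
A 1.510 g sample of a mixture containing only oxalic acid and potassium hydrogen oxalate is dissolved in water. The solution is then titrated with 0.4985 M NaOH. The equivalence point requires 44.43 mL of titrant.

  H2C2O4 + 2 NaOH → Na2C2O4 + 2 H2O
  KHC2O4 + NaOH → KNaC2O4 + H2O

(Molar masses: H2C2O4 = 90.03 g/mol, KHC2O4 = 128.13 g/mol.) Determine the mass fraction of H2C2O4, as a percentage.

n(NaOH) = 0.04443 × 0.4985 = 0.02215 mol
Let x = n(H2C2O4), y = n(KHC2O4).
Titrant: 2x + 1y = 0.02215;  mass: 90.03x + 128.13y = 1.510
Solving, x = 7.988 × 10^-3 mol, y = 6.172 × 10^-3 mol
mass of H2C2O4 = 7.988 × 10^-3 × 90.03 = 0.7192 g
% H2C2O4 = 0.7192 / 1.510 × 100 = 47.63 %

47.63 %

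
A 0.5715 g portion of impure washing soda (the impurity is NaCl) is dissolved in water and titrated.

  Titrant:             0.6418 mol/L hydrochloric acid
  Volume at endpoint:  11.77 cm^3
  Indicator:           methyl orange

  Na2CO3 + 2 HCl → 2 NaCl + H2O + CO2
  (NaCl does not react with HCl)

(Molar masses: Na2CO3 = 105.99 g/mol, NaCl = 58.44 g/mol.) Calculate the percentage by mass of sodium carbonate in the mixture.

n(HCl) = 0.01177 × 0.6418 = 7.554 × 10^-3 mol
Let x = n(Na2CO3), y = n(NaCl).
Titrant: 2x = 7.554 × 10^-3;  mass: 105.99x + 58.44y = 0.5715
Solving, x = 3.777 × 10^-3 mol, y = 2.929 × 10^-3 mol
mass of Na2CO3 = 3.777 × 10^-3 × 105.99 = 0.4003 g
% Na2CO3 = 0.4003 / 0.5715 × 100 = 70.05 %

70.05 %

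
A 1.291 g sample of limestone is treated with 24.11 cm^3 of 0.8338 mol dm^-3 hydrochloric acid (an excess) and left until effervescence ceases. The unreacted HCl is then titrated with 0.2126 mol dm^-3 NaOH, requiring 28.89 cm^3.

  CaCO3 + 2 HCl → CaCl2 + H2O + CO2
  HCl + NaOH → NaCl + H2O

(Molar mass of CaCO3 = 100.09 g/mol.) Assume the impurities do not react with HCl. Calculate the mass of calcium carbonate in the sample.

0.6987 g

n(HCl) added = 0.02411 × 0.8338 = 0.02010 mol
n(NaOH) used in back-titration = 0.02889 × 0.2126 = 6.142 × 10^-3 mol
n(HCl) left over = 6.142 × 10^-3 mol (1:1 ratio)
n(HCl) consumed by analyte = 0.02010 − 6.142 × 10^-3 = 0.01396 mol
From the 1:2 ratio, n(CaCO3) = 1/2 × 0.01396 = 6.980 × 10^-3 mol
mass of CaCO3 = 6.980 × 10^-3 × 100.09 = 0.6987 g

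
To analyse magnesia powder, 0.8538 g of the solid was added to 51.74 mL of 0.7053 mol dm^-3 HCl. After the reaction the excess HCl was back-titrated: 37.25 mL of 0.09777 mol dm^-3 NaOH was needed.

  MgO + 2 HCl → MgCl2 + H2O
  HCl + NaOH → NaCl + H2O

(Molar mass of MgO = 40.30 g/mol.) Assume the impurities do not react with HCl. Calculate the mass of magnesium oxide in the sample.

0.6619 g

n(HCl) added = 0.05174 × 0.7053 = 0.03649 mol
n(NaOH) used in back-titration = 0.03725 × 0.09777 = 3.642 × 10^-3 mol
n(HCl) left over = 3.642 × 10^-3 mol (1:1 ratio)
n(HCl) consumed by analyte = 0.03649 − 3.642 × 10^-3 = 0.03285 mol
From the 1:2 ratio, n(MgO) = 1/2 × 0.03285 = 0.01643 mol
mass of MgO = 0.01643 × 40.30 = 0.6619 g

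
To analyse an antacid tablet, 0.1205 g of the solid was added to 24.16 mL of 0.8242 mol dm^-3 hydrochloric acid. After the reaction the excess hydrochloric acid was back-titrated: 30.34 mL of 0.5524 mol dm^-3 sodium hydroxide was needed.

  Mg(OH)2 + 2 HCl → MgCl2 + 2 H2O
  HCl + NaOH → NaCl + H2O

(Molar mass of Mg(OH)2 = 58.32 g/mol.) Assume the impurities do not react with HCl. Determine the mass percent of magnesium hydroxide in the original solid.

76.30 %

n(HCl) added = 0.02416 × 0.8242 = 0.01991 mol
n(NaOH) used in back-titration = 0.03034 × 0.5524 = 0.01676 mol
n(HCl) left over = 0.01676 mol (1:1 ratio)
n(HCl) consumed by analyte = 0.01991 − 0.01676 = 3.153 × 10^-3 mol
From the 1:2 ratio, n(Mg(OH)2) = 1/2 × 3.153 × 10^-3 = 1.576 × 10^-3 mol
mass of Mg(OH)2 = 1.576 × 10^-3 × 58.32 = 0.09194 g
% Mg(OH)2 = 0.09194 / 0.1205 × 100 = 76.30 %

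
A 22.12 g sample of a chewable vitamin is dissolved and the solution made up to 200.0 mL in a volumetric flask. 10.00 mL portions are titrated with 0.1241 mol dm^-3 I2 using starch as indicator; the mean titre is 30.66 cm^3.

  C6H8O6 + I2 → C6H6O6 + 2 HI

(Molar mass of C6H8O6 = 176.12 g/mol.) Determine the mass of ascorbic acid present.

n(I2) per titration = 0.03066 × 0.1241 = 3.805 × 10^-3 mol
n(C6H8O6) in each aliquot = 3.805 × 10^-3 mol (1:1 ratio)
n(C6H8O6) in the whole flask = 3.805 × 10^-3 × 200.0/10.00 = 0.07610 mol
mass of C6H8O6 = 0.07610 × 176.12 = 13.40 g

13.40 g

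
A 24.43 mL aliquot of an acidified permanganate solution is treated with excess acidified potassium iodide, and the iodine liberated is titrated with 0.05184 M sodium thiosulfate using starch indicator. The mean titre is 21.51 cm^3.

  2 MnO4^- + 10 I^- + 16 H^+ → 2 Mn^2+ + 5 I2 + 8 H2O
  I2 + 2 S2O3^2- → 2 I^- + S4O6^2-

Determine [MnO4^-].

n(S2O3^2-) = 0.02151 × 0.05184 = 1.115 × 10^-3 mol
n(I2) = n(S2O3^2-)/2 = 5.575 × 10^-4 mol
From the 2:5 ratio, n(MnO4^-) in the aliquot = 2/5 × 5.575 × 10^-4 = 2.230 × 10^-4 mol
[MnO4^-] = 2.230 × 10^-4 / 0.02443 = 0.009129 mol/L

0.009129 M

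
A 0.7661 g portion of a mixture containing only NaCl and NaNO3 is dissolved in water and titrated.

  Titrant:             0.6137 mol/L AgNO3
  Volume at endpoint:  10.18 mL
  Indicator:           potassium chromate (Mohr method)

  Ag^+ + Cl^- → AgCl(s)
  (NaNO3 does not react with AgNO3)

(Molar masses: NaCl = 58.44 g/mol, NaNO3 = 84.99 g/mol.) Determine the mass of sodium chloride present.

0.3651 g

n(AgNO3) = 0.01018 × 0.6137 = 6.247 × 10^-3 mol
Let x = n(NaCl), y = n(NaNO3).
Titrant: 1x = 6.247 × 10^-3;  mass: 58.44x + 84.99y = 0.7661
Solving, x = 6.247 × 10^-3 mol, y = 4.718 × 10^-3 mol
mass of NaCl = 6.247 × 10^-3 × 58.44 = 0.3651 g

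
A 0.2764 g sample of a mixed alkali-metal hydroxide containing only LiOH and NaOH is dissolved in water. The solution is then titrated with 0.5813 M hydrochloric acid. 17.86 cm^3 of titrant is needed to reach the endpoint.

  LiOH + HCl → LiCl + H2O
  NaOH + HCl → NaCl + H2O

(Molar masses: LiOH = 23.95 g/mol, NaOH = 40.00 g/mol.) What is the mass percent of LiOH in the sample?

n(HCl) = 0.01786 × 0.5813 = 0.01038 mol
Let x = n(LiOH), y = n(NaOH).
Titrant: 1x + 1y = 0.01038;  mass: 23.95x + 40.00y = 0.2764
Solving, x = 8.653 × 10^-3 mol, y = 1.729 × 10^-3 mol
mass of LiOH = 8.653 × 10^-3 × 23.95 = 0.2072 g
% LiOH = 0.2072 / 0.2764 × 100 = 74.98 %

74.98 %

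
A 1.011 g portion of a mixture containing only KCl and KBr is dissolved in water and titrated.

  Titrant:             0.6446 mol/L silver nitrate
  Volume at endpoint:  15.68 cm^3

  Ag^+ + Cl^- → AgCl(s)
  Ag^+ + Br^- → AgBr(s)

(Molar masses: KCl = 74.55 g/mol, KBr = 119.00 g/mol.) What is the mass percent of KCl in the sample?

31.81 %

n(AgNO3) = 0.01568 × 0.6446 = 0.01011 mol
Let x = n(KCl), y = n(KBr).
Titrant: 1x + 1y = 0.01011;  mass: 74.55x + 119.00y = 1.011
Solving, x = 4.314 × 10^-3 mol, y = 5.793 × 10^-3 mol
mass of KCl = 4.314 × 10^-3 × 74.55 = 0.3216 g
% KCl = 0.3216 / 1.011 × 100 = 31.81 %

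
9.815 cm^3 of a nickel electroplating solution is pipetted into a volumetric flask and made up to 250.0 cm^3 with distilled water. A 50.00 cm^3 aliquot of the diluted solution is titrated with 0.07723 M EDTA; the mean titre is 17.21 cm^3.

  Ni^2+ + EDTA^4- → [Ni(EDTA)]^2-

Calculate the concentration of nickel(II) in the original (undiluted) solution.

0.6771 M

n(EDTA) = 0.01721 × 0.07723 = 1.329 × 10^-3 mol
n(Ni2+) in the aliquot = 1.329 × 10^-3 mol (1:1 ratio)
[Ni2+]_dilute = 1.329 × 10^-3 / 0.05000 = 0.02658 mol/L
Dilution factor = 250.0 / 9.815 = 25.47
[Ni2+]_stock = 0.02658 × 25.47 = 0.6771 mol/L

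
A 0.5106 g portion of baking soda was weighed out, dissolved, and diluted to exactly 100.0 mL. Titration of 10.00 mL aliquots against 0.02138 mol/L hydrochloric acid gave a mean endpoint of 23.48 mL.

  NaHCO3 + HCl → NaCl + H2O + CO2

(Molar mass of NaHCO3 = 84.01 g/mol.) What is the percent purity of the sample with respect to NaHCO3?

82.60 %

n(HCl) per titration = 0.02348 × 0.02138 = 5.020 × 10^-4 mol
n(NaHCO3) in each aliquot = 5.020 × 10^-4 mol (1:1 ratio)
n(NaHCO3) in the whole flask = 5.020 × 10^-4 × 100.0/10.00 = 5.020 × 10^-3 mol
mass of NaHCO3 = 5.020 × 10^-3 × 84.01 = 0.4217 g
% NaHCO3 = 0.4217 / 0.5106 × 100 = 82.60 %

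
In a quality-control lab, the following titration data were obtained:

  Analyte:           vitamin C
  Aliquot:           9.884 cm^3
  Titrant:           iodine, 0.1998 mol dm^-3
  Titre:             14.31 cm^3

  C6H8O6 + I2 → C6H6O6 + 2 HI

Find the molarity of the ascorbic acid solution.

0.2893 mol/L

n(I2) = 0.01431 L × 0.1998 mol/L = 2.859 × 10^-3 mol
n(C6H8O6) = 2.859 × 10^-3 mol (1:1 mole ratio)
[C6H8O6] = 2.859 × 10^-3 mol / 0.009884 L = 0.2893 mol/L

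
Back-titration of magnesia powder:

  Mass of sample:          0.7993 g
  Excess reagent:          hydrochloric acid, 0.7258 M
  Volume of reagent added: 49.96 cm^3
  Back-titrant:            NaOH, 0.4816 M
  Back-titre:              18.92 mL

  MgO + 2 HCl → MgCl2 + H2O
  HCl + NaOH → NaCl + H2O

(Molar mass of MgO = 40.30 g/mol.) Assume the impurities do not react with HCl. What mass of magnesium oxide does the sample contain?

0.5471 g

n(HCl) added = 0.04996 × 0.7258 = 0.03626 mol
n(NaOH) used in back-titration = 0.01892 × 0.4816 = 9.112 × 10^-3 mol
n(HCl) left over = 9.112 × 10^-3 mol (1:1 ratio)
n(HCl) consumed by analyte = 0.03626 − 9.112 × 10^-3 = 0.02715 mol
From the 1:2 ratio, n(MgO) = 1/2 × 0.02715 = 0.01357 mol
mass of MgO = 0.01357 × 40.30 = 0.5471 g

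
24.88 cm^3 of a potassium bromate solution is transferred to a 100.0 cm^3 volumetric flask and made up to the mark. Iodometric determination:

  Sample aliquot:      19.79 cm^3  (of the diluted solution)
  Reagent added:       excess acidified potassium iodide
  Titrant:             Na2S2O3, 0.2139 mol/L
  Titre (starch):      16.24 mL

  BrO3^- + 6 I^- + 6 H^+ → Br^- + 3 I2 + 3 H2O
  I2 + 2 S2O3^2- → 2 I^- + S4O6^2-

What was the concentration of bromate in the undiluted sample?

n(S2O3^2-) = 0.01624 × 0.2139 = 3.474 × 10^-3 mol
n(I2) = n(S2O3^2-)/2 = 1.737 × 10^-3 mol
From the 1:3 ratio, n(BrO3^-) in the aliquot = 1/3 × 1.737 × 10^-3 = 5.790 × 10^-4 mol
[BrO3^-]_dilute = 5.790 × 10^-4 / 0.01979 = 0.02925 mol/L
[BrO3^-]_original = 0.02925 × 100.0/24.88 = 0.1176 mol/L

0.1176 mol/L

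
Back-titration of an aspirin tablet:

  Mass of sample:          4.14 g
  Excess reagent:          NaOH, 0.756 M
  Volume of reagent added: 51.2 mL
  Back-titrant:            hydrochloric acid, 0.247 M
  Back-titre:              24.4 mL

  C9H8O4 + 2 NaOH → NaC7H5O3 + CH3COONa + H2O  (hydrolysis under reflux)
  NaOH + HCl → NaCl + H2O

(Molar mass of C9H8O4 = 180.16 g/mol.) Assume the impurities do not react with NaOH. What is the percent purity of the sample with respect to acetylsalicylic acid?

n(NaOH) added = 0.0512 × 0.756 = 0.0387 mol
n(HCl) used in back-titration = 0.0244 × 0.247 = 6.03 × 10^-3 mol
n(NaOH) left over = 6.03 × 10^-3 mol (1:1 ratio)
n(NaOH) consumed by analyte = 0.0387 − 6.03 × 10^-3 = 0.0327 mol
From the 1:2 ratio, n(C9H8O4) = 1/2 × 0.0327 = 0.0163 mol
mass of C9H8O4 = 0.0163 × 180.16 = 2.94 g
% C9H8O4 = 2.94 / 4.14 × 100 = 71.1 %

71.1 %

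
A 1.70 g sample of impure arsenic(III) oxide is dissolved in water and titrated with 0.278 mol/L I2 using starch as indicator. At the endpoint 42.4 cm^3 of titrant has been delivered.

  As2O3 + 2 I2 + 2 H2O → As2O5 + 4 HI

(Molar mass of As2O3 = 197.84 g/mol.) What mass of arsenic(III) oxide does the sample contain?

1.17 g

n(I2) = 0.0424 L × 0.278 mol/L = 0.0118 mol
From the 1:2 ratio, n(As2O3) = 1/2 × 0.0118 = 5.89 × 10^-3 mol
mass of As2O3 = 5.89 × 10^-3 × 197.84 g/mol = 1.17 g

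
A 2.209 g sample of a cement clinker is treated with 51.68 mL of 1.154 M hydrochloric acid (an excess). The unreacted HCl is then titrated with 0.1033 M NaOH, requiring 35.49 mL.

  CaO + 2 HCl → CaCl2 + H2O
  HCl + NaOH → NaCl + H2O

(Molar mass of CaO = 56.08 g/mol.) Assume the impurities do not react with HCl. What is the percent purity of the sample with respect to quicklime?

n(HCl) added = 0.05168 × 1.154 = 0.05964 mol
n(NaOH) used in back-titration = 0.03549 × 0.1033 = 3.666 × 10^-3 mol
n(HCl) left over = 3.666 × 10^-3 mol (1:1 ratio)
n(HCl) consumed by analyte = 0.05964 − 3.666 × 10^-3 = 0.05597 mol
From the 1:2 ratio, n(CaO) = 1/2 × 0.05597 = 0.02799 mol
mass of CaO = 0.02799 × 56.08 = 1.569 g
% CaO = 1.569 / 2.209 × 100 = 71.05 %

71.05 %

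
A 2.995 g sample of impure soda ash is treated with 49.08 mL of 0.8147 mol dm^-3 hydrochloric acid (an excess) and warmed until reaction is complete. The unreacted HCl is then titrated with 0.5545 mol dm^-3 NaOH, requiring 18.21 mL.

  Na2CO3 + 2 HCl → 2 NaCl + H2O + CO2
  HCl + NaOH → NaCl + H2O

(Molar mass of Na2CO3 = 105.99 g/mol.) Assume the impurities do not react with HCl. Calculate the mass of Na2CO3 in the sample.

n(HCl) added = 0.04908 × 0.8147 = 0.03999 mol
n(NaOH) used in back-titration = 0.01821 × 0.5545 = 0.01010 mol
n(HCl) left over = 0.01010 mol (1:1 ratio)
n(HCl) consumed by analyte = 0.03999 − 0.01010 = 0.02989 mol
From the 1:2 ratio, n(Na2CO3) = 1/2 × 0.02989 = 0.01494 mol
mass of Na2CO3 = 0.01494 × 105.99 = 1.584 g

1.584 g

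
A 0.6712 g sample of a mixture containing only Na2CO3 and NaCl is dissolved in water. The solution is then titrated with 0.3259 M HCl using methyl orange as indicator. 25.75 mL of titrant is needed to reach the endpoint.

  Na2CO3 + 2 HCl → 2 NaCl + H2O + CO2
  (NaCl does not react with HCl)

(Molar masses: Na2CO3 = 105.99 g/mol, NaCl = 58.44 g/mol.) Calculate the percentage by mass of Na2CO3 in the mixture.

n(HCl) = 0.02575 × 0.3259 = 8.392 × 10^-3 mol
Let x = n(Na2CO3), y = n(NaCl).
Titrant: 2x = 8.392 × 10^-3;  mass: 105.99x + 58.44y = 0.6712
Solving, x = 4.196 × 10^-3 mol, y = 3.875 × 10^-3 mol
mass of Na2CO3 = 4.196 × 10^-3 × 105.99 = 0.4447 g
% Na2CO3 = 0.4447 / 0.6712 × 100 = 66.26 %

66.26 %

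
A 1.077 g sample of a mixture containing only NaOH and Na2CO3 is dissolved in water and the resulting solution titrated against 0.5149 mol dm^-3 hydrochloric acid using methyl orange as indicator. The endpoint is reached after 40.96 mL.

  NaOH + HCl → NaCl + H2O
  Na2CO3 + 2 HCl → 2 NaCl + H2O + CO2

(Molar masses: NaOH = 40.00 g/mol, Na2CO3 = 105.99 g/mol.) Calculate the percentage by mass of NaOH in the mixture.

11.63 %

n(HCl) = 0.04096 × 0.5149 = 0.02109 mol
Let x = n(NaOH), y = n(Na2CO3).
Titrant: 1x + 2y = 0.02109;  mass: 40.00x + 105.99y = 1.077
Solving, x = 3.130 × 10^-3 mol, y = 8.980 × 10^-3 mol
mass of NaOH = 3.130 × 10^-3 × 40.00 = 0.1252 g
% NaOH = 0.1252 / 1.077 × 100 = 11.63 %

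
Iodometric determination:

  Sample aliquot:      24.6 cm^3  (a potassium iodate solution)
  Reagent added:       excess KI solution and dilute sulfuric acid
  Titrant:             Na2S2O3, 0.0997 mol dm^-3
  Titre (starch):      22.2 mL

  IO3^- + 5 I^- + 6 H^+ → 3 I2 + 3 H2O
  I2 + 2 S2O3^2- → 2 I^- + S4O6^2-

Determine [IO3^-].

n(S2O3^2-) = 0.0222 × 0.0997 = 2.21 × 10^-3 mol
n(I2) = n(S2O3^2-)/2 = 1.11 × 10^-3 mol
From the 1:3 ratio, n(IO3^-) in the aliquot = 1/3 × 1.11 × 10^-3 = 3.69 × 10^-4 mol
[IO3^-] = 3.69 × 10^-4 / 0.0246 = 0.0150 mol/L

0.0150 mol/L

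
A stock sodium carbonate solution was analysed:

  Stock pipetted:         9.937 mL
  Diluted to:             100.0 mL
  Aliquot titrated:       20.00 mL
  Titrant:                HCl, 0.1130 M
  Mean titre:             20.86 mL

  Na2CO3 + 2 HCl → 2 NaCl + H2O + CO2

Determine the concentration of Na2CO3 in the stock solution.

n(HCl) = 0.02086 × 0.1130 = 2.357 × 10^-3 mol
From the 1:2 ratio, n(Na2CO3) in the aliquot = 1/2 × 2.357 × 10^-3 = 1.179 × 10^-3 mol
[Na2CO3]_dilute = 1.179 × 10^-3 / 0.02000 = 0.05893 mol/L
Dilution factor = 100.0 / 9.937 = 10.06
[Na2CO3]_stock = 0.05893 × 10.06 = 0.5930 mol/L

0.5930 M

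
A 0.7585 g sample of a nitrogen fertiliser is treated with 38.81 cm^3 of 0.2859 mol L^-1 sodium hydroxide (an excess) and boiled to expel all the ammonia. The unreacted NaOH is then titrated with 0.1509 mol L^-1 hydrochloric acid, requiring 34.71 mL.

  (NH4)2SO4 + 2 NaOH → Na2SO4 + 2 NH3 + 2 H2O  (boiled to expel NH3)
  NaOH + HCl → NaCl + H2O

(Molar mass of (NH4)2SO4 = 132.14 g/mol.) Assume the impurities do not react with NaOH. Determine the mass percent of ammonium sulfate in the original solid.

51.03 %

n(NaOH) added = 0.03881 × 0.2859 = 0.01110 mol
n(HCl) used in back-titration = 0.03471 × 0.1509 = 5.238 × 10^-3 mol
n(NaOH) left over = 5.238 × 10^-3 mol (1:1 ratio)
n(NaOH) consumed by analyte = 0.01110 − 5.238 × 10^-3 = 5.858 × 10^-3 mol
From the 1:2 ratio, n((NH4)2SO4) = 1/2 × 5.858 × 10^-3 = 2.929 × 10^-3 mol
mass of (NH4)2SO4 = 2.929 × 10^-3 × 132.14 = 0.3870 g
% (NH4)2SO4 = 0.3870 / 0.7585 × 100 = 51.03 %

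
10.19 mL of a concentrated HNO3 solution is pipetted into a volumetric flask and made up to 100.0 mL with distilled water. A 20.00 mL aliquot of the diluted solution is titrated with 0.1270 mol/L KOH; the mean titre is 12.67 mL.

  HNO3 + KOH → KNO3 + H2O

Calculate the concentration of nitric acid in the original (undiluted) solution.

0.7895 mol/L

n(KOH) = 0.01267 × 0.1270 = 1.609 × 10^-3 mol
n(HNO3) in the aliquot = 1.609 × 10^-3 mol (1:1 ratio)
[HNO3]_dilute = 1.609 × 10^-3 / 0.02000 = 0.08045 mol/L
Dilution factor = 100.0 / 10.19 = 9.814
[HNO3]_stock = 0.08045 × 9.814 = 0.7895 mol/L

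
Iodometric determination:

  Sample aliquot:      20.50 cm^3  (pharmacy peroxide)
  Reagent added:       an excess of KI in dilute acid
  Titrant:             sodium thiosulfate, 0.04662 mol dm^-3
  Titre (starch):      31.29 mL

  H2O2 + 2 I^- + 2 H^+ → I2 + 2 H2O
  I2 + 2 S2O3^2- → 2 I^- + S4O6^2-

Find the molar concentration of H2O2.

0.03558 mol/L

n(S2O3^2-) = 0.03129 × 0.04662 = 1.459 × 10^-3 mol
n(I2) = n(S2O3^2-)/2 = 7.294 × 10^-4 mol
n(H2O2) in the aliquot = 7.294 × 10^-4 mol (1:1 ratio)
[H2O2] = 7.294 × 10^-4 / 0.02050 = 0.03558 mol/L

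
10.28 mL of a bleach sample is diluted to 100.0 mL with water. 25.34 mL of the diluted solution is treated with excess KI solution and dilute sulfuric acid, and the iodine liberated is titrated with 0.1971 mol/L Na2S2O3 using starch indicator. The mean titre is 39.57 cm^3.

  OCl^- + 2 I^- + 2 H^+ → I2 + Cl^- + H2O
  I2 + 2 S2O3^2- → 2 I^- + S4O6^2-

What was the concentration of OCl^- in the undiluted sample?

1.497 mol/L

n(S2O3^2-) = 0.03957 × 0.1971 = 7.799 × 10^-3 mol
n(I2) = n(S2O3^2-)/2 = 3.900 × 10^-3 mol
n(OCl^-) in the aliquot = 3.900 × 10^-3 mol (1:1 ratio)
[OCl^-]_dilute = 3.900 × 10^-3 / 0.02534 = 0.1539 mol/L
[OCl^-]_original = 0.1539 × 100.0/10.28 = 1.497 mol/L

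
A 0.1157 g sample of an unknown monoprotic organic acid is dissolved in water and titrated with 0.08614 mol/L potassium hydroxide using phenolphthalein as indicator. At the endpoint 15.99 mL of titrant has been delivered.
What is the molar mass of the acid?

84.00 g/mol

n(KOH) = 0.01599 L × 0.08614 mol/L = 1.377 × 10^-3 mol
n(HA) = 1.377 × 10^-3 mol (1:1 ratio)
M = m / n = 0.1157 g / 1.377 × 10^-3 mol = 84.00 g/mol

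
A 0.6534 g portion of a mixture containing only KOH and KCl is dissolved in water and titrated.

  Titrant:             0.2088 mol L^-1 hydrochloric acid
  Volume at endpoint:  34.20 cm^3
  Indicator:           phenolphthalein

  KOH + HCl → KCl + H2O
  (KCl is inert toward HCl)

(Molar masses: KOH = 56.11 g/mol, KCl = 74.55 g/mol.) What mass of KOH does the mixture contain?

0.4007 g

n(HCl) = 0.03420 × 0.2088 = 7.141 × 10^-3 mol
Let x = n(KOH), y = n(KCl).
Titrant: 1x = 7.141 × 10^-3;  mass: 56.11x + 74.55y = 0.6534
Solving, x = 7.141 × 10^-3 mol, y = 3.390 × 10^-3 mol
mass of KOH = 7.141 × 10^-3 × 56.11 = 0.4007 g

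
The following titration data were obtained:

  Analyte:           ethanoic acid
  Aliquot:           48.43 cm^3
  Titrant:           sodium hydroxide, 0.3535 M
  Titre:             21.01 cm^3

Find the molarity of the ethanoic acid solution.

CH3COOH + NaOH → CH3COONa + H2O
n(NaOH) = 0.02101 L × 0.3535 mol/L = 7.427 × 10^-3 mol
n(CH3COOH) = 7.427 × 10^-3 mol (1:1 mole ratio)
[CH3COOH] = 7.427 × 10^-3 mol / 0.04843 L = 0.1534 mol/L

0.1534 M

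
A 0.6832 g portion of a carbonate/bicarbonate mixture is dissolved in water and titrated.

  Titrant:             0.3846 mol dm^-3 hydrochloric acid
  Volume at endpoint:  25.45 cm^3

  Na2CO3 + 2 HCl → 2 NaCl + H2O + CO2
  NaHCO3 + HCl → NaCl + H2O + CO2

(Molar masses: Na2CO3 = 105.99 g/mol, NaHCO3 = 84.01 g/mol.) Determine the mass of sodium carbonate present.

0.2377 g

n(HCl) = 0.02545 × 0.3846 = 9.788 × 10^-3 mol
Let x = n(Na2CO3), y = n(NaHCO3).
Titrant: 2x + 1y = 9.788 × 10^-3;  mass: 105.99x + 84.01y = 0.6832
Solving, x = 2.242 × 10^-3 mol, y = 5.303 × 10^-3 mol
mass of Na2CO3 = 2.242 × 10^-3 × 105.99 = 0.2377 g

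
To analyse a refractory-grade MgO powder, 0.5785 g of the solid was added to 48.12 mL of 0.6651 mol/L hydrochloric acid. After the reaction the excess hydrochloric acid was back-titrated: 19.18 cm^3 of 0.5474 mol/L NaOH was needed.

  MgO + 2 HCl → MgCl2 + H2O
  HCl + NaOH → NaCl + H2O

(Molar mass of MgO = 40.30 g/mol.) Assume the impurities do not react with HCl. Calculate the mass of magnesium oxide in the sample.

n(HCl) added = 0.04812 × 0.6651 = 0.03200 mol
n(NaOH) used in back-titration = 0.01918 × 0.5474 = 0.01050 mol
n(HCl) left over = 0.01050 mol (1:1 ratio)
n(HCl) consumed by analyte = 0.03200 − 0.01050 = 0.02151 mol
From the 1:2 ratio, n(MgO) = 1/2 × 0.02151 = 0.01075 mol
mass of MgO = 0.01075 × 40.30 = 0.4333 g

0.4333 g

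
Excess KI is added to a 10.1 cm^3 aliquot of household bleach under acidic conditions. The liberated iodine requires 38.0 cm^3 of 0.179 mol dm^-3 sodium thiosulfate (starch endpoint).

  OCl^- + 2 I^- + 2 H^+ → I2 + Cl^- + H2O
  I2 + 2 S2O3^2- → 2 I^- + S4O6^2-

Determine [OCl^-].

0.337 mol/L

n(S2O3^2-) = 0.0380 × 0.179 = 6.80 × 10^-3 mol
n(I2) = n(S2O3^2-)/2 = 3.40 × 10^-3 mol
n(OCl^-) in the aliquot = 3.40 × 10^-3 mol (1:1 ratio)
[OCl^-] = 3.40 × 10^-3 / 0.0101 = 0.337 mol/L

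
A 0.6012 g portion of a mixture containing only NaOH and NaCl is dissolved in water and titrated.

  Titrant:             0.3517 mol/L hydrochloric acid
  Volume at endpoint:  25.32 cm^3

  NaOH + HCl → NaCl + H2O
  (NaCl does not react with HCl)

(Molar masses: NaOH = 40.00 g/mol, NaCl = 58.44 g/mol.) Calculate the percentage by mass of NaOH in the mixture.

n(HCl) = 0.02532 × 0.3517 = 8.905 × 10^-3 mol
Let x = n(NaOH), y = n(NaCl).
Titrant: 1x = 8.905 × 10^-3;  mass: 40.00x + 58.44y = 0.6012
Solving, x = 8.905 × 10^-3 mol, y = 4.192 × 10^-3 mol
mass of NaOH = 8.905 × 10^-3 × 40.00 = 0.3562 g
% NaOH = 0.3562 / 0.6012 × 100 = 59.25 %

59.25 %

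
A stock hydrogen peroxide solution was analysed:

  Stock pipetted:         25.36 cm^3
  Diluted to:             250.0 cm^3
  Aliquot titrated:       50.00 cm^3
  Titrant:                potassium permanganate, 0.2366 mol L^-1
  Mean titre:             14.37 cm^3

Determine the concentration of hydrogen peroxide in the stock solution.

1.676 mol/L

2 MnO4^- + 5 H2O2 + 6 H^+ → 2 Mn^2+ + 5 O2 + 8 H2O
n(KMnO4) = 0.01437 × 0.2366 = 3.400 × 10^-3 mol
From the 5:2 ratio, n(H2O2) in the aliquot = 5/2 × 3.400 × 10^-3 = 8.500 × 10^-3 mol
[H2O2]_dilute = 8.500 × 10^-3 / 0.05000 = 0.1700 mol/L
Dilution factor = 250.0 / 25.36 = 9.858
[H2O2]_stock = 0.1700 × 9.858 = 1.676 mol/L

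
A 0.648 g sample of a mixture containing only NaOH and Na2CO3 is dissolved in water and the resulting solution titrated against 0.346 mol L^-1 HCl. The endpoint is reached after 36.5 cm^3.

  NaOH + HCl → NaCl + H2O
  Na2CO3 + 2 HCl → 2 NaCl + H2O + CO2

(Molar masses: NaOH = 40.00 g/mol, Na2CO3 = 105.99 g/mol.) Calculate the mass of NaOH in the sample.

n(HCl) = 0.0365 × 0.346 = 0.0126 mol
Let x = n(NaOH), y = n(Na2CO3).
Titrant: 1x + 2y = 0.0126;  mass: 40.00x + 105.99y = 0.648
Solving, x = 1.64 × 10^-3 mol, y = 5.50 × 10^-3 mol
mass of NaOH = 1.64 × 10^-3 × 40.00 = 0.0655 g

0.0655 g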